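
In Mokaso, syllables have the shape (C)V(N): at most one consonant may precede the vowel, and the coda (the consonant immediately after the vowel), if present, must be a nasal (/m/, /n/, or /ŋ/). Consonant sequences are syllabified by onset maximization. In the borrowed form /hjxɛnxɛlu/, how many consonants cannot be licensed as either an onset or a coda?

Under (C)V(N), the unsyllabifiable consonants are /h/, /j/ (only a nasal (/m/, /n/, or /ŋ/) is licensed in coda position; onsets are limited to one consonant).

2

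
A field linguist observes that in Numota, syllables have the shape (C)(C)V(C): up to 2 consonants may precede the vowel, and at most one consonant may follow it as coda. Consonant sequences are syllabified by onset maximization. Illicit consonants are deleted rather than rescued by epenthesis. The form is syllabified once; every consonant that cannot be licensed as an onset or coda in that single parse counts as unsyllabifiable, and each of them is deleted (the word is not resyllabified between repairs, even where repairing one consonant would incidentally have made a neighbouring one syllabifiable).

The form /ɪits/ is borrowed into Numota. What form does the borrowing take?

Syllabifying with onset maximization leaves /s/ stranded (at most one coda consonant is licensed; onsets may contain at most 2 consonants).
Each unlicensed consonant is deleted: /s/.

ɪit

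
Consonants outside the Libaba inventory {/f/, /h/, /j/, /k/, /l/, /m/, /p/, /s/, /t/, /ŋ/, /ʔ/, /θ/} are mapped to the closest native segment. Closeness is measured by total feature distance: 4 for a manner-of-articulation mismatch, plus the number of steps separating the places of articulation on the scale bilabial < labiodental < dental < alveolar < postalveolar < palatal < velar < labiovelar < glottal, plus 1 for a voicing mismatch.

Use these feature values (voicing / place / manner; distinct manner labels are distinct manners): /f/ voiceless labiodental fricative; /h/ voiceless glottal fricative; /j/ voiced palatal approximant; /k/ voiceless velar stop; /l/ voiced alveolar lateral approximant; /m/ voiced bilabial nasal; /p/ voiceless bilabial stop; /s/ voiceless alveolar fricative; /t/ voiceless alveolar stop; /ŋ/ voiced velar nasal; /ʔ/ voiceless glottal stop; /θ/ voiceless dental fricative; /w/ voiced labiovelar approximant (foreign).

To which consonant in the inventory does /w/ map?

/j/ is closest: same manner (approximant), place distance 2 (labiovelar→palatal), same voicing; total 2. Next closest is /ŋ/ at distance 5.

j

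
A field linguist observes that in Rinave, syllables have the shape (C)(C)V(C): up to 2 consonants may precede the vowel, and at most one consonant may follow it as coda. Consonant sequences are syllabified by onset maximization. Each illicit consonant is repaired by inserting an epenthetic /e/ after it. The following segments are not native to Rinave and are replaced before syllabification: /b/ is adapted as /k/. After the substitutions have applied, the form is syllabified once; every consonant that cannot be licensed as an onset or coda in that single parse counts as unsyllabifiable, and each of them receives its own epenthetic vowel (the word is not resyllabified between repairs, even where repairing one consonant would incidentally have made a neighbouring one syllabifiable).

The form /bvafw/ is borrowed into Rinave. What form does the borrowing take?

Substitution: /b/ → /k/, giving /kvafw/.
Under (C)(C)V(C), the unsyllabifiable consonants are /w/ (at most one coda consonant is licensed; onsets may contain at most 2 consonants).
Each unlicensed consonant becomes the onset of a new syllable: /w/ → /we/.

kvafwe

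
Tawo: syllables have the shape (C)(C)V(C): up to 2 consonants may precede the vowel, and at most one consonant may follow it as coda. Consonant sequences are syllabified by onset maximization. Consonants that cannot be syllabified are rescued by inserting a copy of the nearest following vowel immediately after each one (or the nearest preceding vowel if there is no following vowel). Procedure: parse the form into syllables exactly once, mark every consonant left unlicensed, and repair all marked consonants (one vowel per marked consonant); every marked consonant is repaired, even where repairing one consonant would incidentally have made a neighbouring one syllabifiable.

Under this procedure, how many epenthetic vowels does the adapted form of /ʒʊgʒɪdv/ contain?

The unsyllabifiable consonants are /v/; each receives one epenthetic vowel.

1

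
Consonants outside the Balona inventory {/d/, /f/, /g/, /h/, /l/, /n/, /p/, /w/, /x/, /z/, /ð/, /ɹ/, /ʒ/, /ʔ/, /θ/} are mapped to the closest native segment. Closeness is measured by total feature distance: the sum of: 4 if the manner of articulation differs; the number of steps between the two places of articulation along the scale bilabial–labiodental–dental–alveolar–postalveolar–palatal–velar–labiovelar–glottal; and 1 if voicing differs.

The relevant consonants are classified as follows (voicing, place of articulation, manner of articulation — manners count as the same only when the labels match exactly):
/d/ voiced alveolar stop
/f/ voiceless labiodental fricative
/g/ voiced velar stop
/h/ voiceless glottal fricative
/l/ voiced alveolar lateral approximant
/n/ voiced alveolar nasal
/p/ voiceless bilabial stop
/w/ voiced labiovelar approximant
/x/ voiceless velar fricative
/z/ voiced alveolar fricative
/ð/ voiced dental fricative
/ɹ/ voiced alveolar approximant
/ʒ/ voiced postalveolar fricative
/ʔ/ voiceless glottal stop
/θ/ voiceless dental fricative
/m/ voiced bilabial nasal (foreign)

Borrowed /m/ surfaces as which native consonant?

/n/ is closest: same manner (nasal), place distance 3 (bilabial→alveolar), same voicing; total 3. Next closest is /p/ at distance 5.

n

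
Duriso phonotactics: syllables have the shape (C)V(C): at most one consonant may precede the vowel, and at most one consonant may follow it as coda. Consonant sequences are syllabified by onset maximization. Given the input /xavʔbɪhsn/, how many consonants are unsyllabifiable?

3

Under (C)V(C), the unsyllabifiable consonants are /ʔ/, /s/, /n/ (at most one coda consonant is licensed; onsets are limited to one consonant).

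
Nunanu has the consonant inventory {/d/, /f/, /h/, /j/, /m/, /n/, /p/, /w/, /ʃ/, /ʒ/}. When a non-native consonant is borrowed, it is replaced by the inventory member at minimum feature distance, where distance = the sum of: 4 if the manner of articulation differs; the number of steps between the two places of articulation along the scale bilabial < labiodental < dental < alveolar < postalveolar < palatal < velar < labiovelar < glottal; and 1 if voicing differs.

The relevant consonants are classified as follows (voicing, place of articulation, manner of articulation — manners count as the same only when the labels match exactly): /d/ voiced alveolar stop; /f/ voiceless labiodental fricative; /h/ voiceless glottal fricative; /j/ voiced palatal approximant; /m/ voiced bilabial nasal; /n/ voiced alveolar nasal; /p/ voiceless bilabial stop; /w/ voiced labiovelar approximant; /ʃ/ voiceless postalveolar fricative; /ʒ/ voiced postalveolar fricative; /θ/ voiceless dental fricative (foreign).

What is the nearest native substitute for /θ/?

/f/ is closest: same manner (fricative), place distance 1 (dental→labiodental), same voicing; total 1. Next closest is /ʃ/ at distance 2.

f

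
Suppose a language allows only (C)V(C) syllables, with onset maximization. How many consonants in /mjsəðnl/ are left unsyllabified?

Syllabifying with onset maximization leaves /m/, /j/, /n/, /l/ stranded (at most one coda consonant is licensed; onsets are limited to one consonant).

4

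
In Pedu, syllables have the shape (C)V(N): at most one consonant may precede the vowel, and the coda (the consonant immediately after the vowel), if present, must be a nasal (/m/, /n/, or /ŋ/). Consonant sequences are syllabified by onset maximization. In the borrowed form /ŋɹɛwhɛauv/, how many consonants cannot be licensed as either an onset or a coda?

3

Syllabifying with onset maximization leaves /ŋ/, /w/, /v/ stranded (only a nasal (/m/, /n/, or /ŋ/) is licensed in coda position; onsets are limited to one consonant).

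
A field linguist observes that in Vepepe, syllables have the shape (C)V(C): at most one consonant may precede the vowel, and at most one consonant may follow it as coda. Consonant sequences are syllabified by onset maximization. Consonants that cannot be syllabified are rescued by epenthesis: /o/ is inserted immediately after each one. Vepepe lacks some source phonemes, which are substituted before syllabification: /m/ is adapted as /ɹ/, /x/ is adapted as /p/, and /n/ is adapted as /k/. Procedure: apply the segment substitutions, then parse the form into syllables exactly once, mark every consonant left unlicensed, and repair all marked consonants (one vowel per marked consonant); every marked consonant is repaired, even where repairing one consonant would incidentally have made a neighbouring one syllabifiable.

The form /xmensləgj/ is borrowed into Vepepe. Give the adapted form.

poɹeksoləgjo

Substitution: /x/ → /p/, /m/ → /ɹ/, /n/ → /k/, giving /pɹeksləgj/.
Syllabifying with onset maximization leaves /p/, /s/, /j/ stranded (at most one coda consonant is licensed; onsets are limited to one consonant).
Each unlicensed consonant becomes the onset of a new syllable: /p/ → /po/, /s/ → /so/, /j/ → /jo/.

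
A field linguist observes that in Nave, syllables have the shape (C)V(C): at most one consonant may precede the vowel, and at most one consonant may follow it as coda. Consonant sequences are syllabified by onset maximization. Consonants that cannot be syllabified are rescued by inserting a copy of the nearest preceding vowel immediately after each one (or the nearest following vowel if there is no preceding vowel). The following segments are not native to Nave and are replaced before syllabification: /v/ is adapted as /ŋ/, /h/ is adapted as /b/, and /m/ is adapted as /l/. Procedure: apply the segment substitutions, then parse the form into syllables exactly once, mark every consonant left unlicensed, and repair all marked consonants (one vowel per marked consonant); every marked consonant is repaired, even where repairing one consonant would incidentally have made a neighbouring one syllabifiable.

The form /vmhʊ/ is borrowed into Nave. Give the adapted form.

ŋʊlʊbʊ

Substitution: /v/ → /ŋ/, /m/ → /l/, /h/ → /b/, giving /ŋlbʊ/.
Under (C)V(C), the unsyllabifiable consonants are /ŋ/, /l/ (at most one coda consonant is licensed; onsets are limited to one consonant).
Epenthesis after each stranded consonant: /ŋ/ → /ŋʊ/, /l/ → /lʊ/.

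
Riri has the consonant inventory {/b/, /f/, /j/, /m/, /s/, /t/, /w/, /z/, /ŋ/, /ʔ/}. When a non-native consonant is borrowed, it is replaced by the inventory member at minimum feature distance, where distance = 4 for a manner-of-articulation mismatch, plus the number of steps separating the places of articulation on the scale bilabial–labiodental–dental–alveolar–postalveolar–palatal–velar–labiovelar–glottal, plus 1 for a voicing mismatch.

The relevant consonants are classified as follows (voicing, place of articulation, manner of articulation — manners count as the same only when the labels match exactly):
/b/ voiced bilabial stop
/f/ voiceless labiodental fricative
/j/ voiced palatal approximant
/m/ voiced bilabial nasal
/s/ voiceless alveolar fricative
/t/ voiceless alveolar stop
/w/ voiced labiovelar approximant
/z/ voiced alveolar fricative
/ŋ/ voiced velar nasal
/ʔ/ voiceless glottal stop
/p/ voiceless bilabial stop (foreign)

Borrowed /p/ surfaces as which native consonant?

/b/ is closest: same manner (stop), place distance 0 (bilabial→bilabial), voicing differs (+1); total 1. Next closest is /t/ at distance 3.

b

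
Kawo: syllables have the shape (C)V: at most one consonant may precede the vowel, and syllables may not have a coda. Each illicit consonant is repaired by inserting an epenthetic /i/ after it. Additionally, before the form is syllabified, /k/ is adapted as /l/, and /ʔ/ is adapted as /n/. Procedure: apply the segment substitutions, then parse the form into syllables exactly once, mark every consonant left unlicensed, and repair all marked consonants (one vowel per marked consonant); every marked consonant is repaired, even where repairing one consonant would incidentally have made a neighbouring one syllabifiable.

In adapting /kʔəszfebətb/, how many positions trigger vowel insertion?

After substitution the input is /lnəszfebətb/.
The unsyllabifiable consonants are /l/, /s/, /z/, /t/, /b/; each receives one epenthetic vowel.

5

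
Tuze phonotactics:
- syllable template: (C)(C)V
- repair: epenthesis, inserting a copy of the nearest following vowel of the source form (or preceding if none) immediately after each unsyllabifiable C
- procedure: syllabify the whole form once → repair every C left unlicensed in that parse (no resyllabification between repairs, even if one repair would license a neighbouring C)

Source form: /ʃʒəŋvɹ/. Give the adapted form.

ʃʒəŋəvəɹə

Syllabifying with onset maximization leaves /ŋ/, /v/, /ɹ/ stranded (no codas are permitted; onsets may contain at most 2 consonants).
Epenthesis after each stranded consonant: /ŋ/ → /ŋə/, /v/ → /və/, /ɹ/ → /ɹə/.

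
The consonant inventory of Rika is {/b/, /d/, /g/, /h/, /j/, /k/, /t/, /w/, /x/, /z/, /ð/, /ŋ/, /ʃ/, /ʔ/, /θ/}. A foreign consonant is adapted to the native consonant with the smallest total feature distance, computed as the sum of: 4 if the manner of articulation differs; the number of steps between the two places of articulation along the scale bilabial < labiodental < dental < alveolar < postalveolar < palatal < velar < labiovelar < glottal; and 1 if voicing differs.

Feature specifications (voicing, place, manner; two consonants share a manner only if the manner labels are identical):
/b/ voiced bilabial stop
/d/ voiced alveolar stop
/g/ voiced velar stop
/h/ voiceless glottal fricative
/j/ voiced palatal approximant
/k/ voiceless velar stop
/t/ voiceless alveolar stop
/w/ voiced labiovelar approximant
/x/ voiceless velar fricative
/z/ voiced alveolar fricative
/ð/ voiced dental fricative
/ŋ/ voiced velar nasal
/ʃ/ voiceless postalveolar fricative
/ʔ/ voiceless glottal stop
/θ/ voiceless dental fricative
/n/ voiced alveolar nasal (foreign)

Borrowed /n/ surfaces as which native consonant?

/ŋ/ is closest: same manner (nasal), place distance 3 (alveolar→velar), same voicing; total 3. Next closest is /d/ at distance 4.

ŋ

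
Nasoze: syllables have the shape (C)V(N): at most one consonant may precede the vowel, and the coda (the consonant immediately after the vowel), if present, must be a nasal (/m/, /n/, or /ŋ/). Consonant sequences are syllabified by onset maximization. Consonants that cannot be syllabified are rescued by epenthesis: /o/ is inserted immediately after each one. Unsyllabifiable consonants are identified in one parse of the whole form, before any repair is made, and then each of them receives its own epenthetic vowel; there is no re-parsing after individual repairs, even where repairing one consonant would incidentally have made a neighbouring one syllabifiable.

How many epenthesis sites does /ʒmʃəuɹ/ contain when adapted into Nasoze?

The unsyllabifiable consonants are /ʒ/, /m/, /ɹ/; each receives one epenthetic vowel.

3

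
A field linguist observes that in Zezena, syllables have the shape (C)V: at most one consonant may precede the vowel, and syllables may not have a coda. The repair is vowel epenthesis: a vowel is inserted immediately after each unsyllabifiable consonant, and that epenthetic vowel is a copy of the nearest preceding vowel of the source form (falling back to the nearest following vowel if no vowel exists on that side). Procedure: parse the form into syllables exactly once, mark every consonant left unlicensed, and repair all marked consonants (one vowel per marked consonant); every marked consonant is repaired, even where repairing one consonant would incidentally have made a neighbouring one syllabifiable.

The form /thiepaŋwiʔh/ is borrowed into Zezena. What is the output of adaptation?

Syllabifying with onset maximization leaves /t/, /ŋ/, /ʔ/, /h/ stranded (no codas are permitted; onsets are limited to one consonant).
Epenthesis after each stranded consonant: /t/ → /ti/, /ŋ/ → /ŋa/, /ʔ/ → /ʔi/, /h/ → /hi/.

tihiepaŋawiʔihi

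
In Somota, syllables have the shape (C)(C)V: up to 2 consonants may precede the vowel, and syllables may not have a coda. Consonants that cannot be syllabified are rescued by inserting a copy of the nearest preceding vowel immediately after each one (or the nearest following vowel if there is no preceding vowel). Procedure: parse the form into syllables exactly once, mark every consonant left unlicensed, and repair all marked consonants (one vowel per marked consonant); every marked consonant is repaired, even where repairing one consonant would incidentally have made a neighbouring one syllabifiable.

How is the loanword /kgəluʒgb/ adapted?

Syllabifying with onset maximization leaves /ʒ/, /g/, /b/ stranded (no codas are permitted; onsets may contain at most 2 consonants).
Inserting the epenthetic vowel yields /ʒ/ → /ʒu/, /g/ → /gu/, /b/ → /bu/.

kgəluʒugubu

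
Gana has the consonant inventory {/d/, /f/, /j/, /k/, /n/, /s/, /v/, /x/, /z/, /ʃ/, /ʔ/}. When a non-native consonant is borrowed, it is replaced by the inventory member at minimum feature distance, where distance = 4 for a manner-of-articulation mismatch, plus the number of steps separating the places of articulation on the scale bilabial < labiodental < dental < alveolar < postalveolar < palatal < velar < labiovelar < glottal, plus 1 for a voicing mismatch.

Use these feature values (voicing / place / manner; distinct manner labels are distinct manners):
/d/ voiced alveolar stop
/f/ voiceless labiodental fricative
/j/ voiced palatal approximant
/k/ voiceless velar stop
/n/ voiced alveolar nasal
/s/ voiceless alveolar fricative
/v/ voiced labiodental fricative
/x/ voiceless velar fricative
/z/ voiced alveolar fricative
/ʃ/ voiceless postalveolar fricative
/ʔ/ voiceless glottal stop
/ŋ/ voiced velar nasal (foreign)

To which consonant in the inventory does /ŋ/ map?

/n/ is closest: same manner (nasal), place distance 3 (velar→alveolar), same voicing; total 3. Next closest is /j/ at distance 5.

n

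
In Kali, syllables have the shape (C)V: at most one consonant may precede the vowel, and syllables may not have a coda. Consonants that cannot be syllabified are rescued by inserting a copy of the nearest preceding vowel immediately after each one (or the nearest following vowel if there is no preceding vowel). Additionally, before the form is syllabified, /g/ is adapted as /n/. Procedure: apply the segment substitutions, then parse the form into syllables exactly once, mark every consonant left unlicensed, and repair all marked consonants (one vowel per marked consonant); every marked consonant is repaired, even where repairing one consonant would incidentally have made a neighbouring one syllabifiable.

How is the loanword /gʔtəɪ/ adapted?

Substitution: /g/ → /n/, giving /nʔtəɪ/.
Syllabifying with onset maximization leaves /n/, /ʔ/ stranded (no codas are permitted; onsets are limited to one consonant).
Epenthesis after each stranded consonant: /n/ → /nə/, /ʔ/ → /ʔə/.

nəʔətəɪ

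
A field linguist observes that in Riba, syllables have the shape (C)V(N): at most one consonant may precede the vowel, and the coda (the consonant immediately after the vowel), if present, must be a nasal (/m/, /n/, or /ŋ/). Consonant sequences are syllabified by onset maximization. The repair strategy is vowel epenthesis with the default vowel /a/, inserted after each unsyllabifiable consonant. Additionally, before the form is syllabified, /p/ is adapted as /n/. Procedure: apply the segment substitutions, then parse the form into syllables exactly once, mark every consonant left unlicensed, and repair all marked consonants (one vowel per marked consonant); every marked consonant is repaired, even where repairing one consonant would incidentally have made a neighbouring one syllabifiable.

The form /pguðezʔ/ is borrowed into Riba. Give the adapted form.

Substitution: /p/ → /n/, giving /nguðezʔ/.
Under (C)V(N), the unsyllabifiable consonants are /n/, /z/, /ʔ/ (only a nasal (/m/, /n/, or /ŋ/) is licensed in coda position; onsets are limited to one consonant).
Each unlicensed consonant becomes the onset of a new syllable: /n/ → /na/, /z/ → /za/, /ʔ/ → /ʔa/.

naguðezaʔa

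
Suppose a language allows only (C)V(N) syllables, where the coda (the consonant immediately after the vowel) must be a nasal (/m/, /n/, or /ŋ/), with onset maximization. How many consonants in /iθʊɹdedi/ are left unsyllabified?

1

Syllabifying with onset maximization leaves /ɹ/ stranded (only a nasal (/m/, /n/, or /ŋ/) is licensed in coda position; onsets are limited to one consonant).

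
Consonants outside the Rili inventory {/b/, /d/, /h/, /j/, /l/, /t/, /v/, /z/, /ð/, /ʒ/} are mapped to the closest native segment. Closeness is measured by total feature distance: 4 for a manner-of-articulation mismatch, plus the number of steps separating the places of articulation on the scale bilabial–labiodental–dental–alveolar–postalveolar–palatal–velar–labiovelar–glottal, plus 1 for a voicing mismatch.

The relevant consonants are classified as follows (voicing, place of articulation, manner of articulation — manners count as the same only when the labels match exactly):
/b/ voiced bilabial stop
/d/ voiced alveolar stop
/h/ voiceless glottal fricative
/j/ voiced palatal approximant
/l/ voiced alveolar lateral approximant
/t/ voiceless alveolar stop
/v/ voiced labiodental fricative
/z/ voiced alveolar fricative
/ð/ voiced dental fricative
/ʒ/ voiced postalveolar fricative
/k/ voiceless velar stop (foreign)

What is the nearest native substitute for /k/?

t

/t/ is closest: same manner (stop), place distance 3 (velar→alveolar), same voicing; total 3. Next closest is /d/ at distance 4.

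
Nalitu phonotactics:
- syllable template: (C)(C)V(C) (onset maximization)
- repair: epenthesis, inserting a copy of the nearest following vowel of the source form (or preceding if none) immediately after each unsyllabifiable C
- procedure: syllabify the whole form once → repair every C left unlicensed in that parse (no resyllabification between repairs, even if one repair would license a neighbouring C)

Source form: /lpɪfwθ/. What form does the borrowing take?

Under (C)(C)V(C), the unsyllabifiable consonants are /w/, /θ/ (at most one coda consonant is licensed; onsets may contain at most 2 consonants).
Each unlicensed consonant becomes the onset of a new syllable: /w/ → /wɪ/, /θ/ → /θɪ/.

lpɪfwɪθɪ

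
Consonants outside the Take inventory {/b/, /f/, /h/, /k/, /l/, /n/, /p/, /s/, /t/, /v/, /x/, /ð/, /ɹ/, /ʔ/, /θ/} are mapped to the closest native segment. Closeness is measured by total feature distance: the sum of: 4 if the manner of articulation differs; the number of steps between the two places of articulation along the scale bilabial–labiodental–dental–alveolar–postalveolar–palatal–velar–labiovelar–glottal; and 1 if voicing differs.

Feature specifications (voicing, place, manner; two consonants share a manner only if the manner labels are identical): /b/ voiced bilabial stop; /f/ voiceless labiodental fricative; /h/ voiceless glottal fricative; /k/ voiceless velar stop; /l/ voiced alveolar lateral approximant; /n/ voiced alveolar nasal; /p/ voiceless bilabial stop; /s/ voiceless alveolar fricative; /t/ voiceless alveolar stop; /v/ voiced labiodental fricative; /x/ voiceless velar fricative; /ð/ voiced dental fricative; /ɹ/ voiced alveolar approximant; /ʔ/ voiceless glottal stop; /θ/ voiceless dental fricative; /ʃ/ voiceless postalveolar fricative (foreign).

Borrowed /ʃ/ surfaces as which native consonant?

/s/ is closest: same manner (fricative), place distance 1 (postalveolar→alveolar), same voicing; total 1. Next closest is /x/ at distance 2.

s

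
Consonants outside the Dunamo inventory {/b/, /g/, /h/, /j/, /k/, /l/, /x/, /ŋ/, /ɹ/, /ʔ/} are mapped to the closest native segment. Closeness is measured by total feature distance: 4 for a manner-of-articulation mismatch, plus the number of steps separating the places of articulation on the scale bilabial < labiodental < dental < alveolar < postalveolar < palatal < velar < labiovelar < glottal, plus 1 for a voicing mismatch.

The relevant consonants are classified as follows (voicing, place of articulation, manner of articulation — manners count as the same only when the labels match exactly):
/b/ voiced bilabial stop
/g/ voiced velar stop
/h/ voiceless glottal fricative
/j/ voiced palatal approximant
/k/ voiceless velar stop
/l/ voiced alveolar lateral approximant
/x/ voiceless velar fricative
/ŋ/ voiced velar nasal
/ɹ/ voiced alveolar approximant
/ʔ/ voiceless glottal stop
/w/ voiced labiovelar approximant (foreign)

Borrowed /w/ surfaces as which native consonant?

j

/j/ is closest: same manner (approximant), place distance 2 (labiovelar→palatal), same voicing; total 2. Next closest is /ɹ/ at distance 4.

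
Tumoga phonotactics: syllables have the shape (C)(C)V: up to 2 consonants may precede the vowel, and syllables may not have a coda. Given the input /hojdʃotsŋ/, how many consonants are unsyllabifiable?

4

Syllabifying with onset maximization leaves /j/, /t/, /s/, /ŋ/ stranded (no codas are permitted; onsets may contain at most 2 consonants).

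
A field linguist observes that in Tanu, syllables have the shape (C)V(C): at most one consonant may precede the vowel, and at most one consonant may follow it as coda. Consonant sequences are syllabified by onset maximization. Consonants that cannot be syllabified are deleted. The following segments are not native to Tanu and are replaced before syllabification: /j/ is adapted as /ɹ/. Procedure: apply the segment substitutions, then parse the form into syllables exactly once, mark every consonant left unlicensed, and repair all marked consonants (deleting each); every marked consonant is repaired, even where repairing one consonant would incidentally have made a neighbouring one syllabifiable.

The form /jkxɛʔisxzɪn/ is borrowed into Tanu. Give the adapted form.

xɛʔiszɪn

Substitution: /j/ → /ɹ/, giving /ɹkxɛʔisxzɪn/.
Syllabifying with onset maximization leaves /ɹ/, /k/, /x/ stranded (at most one coda consonant is licensed; onsets are limited to one consonant).
Each unlicensed consonant is deleted: /ɹ/, /k/, /x/.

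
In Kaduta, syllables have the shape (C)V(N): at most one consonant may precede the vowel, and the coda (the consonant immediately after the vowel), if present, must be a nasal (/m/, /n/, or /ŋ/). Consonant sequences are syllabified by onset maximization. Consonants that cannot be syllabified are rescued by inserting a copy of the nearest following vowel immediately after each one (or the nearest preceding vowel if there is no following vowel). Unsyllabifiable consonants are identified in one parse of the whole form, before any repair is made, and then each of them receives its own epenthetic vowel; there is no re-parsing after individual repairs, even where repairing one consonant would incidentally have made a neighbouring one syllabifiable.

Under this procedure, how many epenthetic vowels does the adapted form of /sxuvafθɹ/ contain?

The unsyllabifiable consonants are /s/, /f/, /θ/, /ɹ/; each receives one epenthetic vowel.

4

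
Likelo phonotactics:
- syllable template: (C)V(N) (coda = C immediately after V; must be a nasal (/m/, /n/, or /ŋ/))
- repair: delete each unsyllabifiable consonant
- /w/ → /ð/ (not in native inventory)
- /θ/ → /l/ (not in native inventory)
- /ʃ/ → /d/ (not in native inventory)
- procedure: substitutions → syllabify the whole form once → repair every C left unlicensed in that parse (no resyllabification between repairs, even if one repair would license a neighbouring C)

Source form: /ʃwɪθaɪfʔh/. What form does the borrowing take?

Substitution: /ʃ/ → /d/, /w/ → /ð/, /θ/ → /l/, giving /dðɪlaɪfʔh/.
Syllabifying with onset maximization leaves /d/, /f/, /ʔ/, /h/ stranded (only a nasal (/m/, /n/, or /ŋ/) is licensed in coda position; onsets are limited to one consonant).
Each unlicensed consonant is deleted: /d/, /f/, /ʔ/, /h/.

ðɪlaɪ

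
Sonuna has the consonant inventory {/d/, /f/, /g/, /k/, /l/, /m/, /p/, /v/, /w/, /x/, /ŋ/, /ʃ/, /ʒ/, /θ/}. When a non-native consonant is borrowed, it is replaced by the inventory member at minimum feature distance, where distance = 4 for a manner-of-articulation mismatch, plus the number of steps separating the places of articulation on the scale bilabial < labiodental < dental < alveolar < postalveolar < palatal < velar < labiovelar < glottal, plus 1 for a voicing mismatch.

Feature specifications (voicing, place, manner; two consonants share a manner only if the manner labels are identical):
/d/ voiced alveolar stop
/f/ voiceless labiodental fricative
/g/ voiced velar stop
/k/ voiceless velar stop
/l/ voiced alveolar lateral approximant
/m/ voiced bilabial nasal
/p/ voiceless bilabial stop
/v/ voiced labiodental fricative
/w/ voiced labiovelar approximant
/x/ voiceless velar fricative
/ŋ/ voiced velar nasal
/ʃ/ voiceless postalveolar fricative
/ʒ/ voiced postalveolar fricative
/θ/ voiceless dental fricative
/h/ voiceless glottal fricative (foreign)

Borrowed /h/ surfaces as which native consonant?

x

/x/ is closest: same manner (fricative), place distance 2 (glottal→velar), same voicing; total 2. Next closest is /ʃ/ at distance 4.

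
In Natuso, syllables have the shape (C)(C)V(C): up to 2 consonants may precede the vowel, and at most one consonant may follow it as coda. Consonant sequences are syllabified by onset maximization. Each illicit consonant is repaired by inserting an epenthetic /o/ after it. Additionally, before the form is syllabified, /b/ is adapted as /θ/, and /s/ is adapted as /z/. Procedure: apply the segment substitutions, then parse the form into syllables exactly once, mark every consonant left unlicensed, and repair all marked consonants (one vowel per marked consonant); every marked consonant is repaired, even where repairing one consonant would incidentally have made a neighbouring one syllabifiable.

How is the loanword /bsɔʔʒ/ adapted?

θzɔʔʒo

Substitution: /b/ → /θ/, /s/ → /z/, giving /θzɔʔʒ/.
The consonants /ʒ/ cannot be parsed into a legal (C)(C)V(C) syllable (at most one coda consonant is licensed; onsets may contain at most 2 consonants).
Epenthesis after each stranded consonant: /ʒ/ → /ʒo/.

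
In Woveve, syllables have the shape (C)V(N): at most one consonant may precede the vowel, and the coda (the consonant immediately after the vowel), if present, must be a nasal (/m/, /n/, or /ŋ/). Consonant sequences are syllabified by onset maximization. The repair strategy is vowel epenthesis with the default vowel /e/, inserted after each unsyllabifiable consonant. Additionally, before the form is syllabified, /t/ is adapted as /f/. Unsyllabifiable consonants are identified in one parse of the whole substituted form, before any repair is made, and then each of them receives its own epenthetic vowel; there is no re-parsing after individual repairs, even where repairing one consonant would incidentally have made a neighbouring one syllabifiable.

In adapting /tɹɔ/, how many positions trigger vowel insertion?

1

After substitution the input is /fɹɔ/.
The unsyllabifiable consonants are /f/; each receives one epenthetic vowel.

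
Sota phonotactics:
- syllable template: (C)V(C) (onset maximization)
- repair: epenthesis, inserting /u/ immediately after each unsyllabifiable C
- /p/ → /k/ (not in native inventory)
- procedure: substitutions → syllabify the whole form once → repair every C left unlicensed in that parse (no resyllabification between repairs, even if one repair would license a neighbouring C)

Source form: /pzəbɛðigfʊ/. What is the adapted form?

Substitution: /p/ → /k/, giving /kzəbɛðigfʊ/.
Under (C)V(C), the unsyllabifiable consonants are /k/ (at most one coda consonant is licensed; onsets are limited to one consonant).
Epenthesis after each stranded consonant: /k/ → /ku/.

kuzəbɛðigfʊ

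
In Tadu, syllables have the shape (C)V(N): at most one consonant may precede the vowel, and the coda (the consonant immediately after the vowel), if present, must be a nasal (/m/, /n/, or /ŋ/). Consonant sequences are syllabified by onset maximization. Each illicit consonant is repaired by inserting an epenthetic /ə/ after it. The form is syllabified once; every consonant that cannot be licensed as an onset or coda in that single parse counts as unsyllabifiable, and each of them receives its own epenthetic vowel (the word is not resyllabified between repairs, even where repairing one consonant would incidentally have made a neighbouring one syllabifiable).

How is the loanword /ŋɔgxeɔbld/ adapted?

The consonants /g/, /b/, /l/, /d/ cannot be parsed into a legal (C)V(N) syllable (only a nasal (/m/, /n/, or /ŋ/) is licensed in coda position; onsets are limited to one consonant).
Each unlicensed consonant becomes the onset of a new syllable: /g/ → /gə/, /b/ → /bə/, /l/ → /lə/, /d/ → /də/.

ŋɔgəxeɔbələdə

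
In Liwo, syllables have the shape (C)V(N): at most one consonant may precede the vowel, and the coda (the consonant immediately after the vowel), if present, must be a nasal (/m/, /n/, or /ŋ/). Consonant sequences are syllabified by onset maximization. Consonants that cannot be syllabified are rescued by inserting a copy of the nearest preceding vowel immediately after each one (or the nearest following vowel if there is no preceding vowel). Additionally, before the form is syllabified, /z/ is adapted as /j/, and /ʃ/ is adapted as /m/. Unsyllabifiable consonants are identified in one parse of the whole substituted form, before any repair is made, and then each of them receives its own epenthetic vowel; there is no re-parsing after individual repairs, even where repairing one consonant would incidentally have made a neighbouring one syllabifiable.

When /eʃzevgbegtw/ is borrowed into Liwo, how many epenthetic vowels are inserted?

5

After substitution the input is /emjevgbegtw/.
The unsyllabifiable consonants are /v/, /g/, /g/, /t/, /w/; each receives one epenthetic vowel.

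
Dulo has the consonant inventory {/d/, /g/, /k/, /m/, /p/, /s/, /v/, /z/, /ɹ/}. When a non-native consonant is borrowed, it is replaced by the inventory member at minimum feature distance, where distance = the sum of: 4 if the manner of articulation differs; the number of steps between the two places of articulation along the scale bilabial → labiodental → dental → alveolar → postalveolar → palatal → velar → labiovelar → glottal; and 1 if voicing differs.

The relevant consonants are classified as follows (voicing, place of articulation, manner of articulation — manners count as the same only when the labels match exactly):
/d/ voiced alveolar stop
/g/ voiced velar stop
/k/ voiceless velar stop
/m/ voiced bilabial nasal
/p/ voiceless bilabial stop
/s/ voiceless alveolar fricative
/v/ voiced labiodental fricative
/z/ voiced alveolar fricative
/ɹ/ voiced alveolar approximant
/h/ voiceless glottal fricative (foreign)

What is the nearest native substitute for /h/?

s

/s/ is closest: same manner (fricative), place distance 5 (glottal→alveolar), same voicing; total 5. Next closest is /k/ at distance 6.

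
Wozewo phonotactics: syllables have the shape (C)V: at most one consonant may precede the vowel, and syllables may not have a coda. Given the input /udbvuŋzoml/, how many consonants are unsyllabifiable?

5

Under (C)V, the unsyllabifiable consonants are /d/, /b/, /ŋ/, /m/, /l/ (no codas are permitted; onsets are limited to one consonant).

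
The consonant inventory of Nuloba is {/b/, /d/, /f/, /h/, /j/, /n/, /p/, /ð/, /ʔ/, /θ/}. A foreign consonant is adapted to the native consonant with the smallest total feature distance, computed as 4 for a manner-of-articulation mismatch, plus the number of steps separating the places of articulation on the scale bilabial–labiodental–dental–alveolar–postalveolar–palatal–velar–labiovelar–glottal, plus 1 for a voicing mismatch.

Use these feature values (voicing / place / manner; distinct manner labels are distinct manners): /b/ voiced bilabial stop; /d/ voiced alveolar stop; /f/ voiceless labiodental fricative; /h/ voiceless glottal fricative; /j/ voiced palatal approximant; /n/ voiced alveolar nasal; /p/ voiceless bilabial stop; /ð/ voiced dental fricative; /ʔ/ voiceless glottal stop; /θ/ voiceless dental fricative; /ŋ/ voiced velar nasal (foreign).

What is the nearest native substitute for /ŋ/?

n

/n/ is closest: same manner (nasal), place distance 3 (velar→alveolar), same voicing; total 3. Next closest is /j/ at distance 5.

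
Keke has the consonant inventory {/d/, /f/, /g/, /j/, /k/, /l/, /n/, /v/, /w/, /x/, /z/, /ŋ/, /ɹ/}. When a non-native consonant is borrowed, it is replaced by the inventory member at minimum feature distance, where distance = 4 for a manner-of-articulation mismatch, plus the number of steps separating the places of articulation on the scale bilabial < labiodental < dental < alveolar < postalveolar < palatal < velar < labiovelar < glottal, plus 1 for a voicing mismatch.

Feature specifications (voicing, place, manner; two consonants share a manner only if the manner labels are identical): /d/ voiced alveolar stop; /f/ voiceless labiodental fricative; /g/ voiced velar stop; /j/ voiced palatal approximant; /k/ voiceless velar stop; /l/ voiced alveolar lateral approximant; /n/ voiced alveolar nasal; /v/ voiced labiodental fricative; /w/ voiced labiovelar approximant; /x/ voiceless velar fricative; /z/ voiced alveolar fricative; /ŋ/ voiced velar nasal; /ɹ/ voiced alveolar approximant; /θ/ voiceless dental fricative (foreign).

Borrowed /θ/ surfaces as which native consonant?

f

/f/ is closest: same manner (fricative), place distance 1 (dental→labiodental), same voicing; total 1. Next closest is /v/ at distance 2.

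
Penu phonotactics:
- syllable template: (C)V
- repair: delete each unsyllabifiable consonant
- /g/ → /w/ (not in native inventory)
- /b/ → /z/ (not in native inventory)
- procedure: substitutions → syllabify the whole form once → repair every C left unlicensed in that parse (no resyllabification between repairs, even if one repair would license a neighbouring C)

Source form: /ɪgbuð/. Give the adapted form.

ɪzu

Substitution: /g/ → /w/, /b/ → /z/, giving /ɪwzuð/.
Syllabifying with onset maximization leaves /w/, /ð/ stranded (no codas are permitted; onsets are limited to one consonant).
Deletion applies to /w/, /ð/.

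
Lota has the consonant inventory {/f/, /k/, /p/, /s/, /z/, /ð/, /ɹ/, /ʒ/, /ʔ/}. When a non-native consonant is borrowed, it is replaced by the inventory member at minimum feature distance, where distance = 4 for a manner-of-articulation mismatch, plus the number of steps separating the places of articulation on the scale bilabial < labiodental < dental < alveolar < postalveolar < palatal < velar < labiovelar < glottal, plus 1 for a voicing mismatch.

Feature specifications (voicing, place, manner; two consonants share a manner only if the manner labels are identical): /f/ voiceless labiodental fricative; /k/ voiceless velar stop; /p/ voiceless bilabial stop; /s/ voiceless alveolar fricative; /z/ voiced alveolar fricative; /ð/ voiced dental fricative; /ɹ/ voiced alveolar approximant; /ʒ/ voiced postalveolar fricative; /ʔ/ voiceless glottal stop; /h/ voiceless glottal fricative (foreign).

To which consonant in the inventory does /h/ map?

ʔ

/ʔ/ is closest: manner differs (fricative→stop, +4), place distance 0 (glottal→glottal), same voicing; total 4. Next closest is /s/ at distance 5.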